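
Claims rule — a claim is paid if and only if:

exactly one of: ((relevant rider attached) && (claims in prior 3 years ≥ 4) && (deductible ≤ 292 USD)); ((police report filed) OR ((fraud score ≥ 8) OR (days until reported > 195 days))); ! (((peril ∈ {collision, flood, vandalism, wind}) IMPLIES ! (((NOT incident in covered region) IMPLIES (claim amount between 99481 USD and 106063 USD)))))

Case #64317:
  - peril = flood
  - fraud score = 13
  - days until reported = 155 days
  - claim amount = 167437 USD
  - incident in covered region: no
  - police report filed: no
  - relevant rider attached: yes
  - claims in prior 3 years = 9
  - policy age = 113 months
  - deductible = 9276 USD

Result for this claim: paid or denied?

Paid

Atomic conditions:
  relevant rider attached: yes → true
  claims in prior 3 years ≥ 4: 9 ≥ 4 is true
  deductible ≤ 292 USD: 9276 ≤ 292 is false
  police report filed: no → false
  fraud score ≥ 8: 13 ≥ 8 is true
  days until reported > 195 days: 155 > 195 is false
  peril ∈ {collision, flood, vandalism, wind}: flood is in the set → true
  NOT incident in covered region: no → true
  claim amount between 99481 USD and 106063 USD: 167437 in [99481, 106063] is false
Combine:
[1] true AND true AND false = false
[2.2] true OR false = true
[2] false OR true = true
[3.1.2.1] true → false = false
[3.1.2] NOT false = true
[3.1] true → true = true
[3] NOT true = false
[root] exactly-one(false, true, false) = true
Overall: true → paid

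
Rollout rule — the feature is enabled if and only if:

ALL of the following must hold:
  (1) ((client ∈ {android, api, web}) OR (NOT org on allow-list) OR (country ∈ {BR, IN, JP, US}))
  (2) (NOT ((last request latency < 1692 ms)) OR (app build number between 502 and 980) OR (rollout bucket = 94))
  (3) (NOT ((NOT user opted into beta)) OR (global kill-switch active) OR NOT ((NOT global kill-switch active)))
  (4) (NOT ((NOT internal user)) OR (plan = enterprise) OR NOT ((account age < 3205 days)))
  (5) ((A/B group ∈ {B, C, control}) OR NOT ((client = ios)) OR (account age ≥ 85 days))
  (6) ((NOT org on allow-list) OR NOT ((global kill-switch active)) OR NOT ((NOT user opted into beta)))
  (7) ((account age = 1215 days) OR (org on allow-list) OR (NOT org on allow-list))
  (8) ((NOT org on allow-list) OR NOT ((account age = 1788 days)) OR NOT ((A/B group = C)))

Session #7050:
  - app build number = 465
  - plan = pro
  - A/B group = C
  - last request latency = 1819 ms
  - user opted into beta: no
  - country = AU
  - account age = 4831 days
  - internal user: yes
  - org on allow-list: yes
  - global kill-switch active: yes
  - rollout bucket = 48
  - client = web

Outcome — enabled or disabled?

Disabled

Atomic conditions:
  client ∈ {android, api, web}: web is in the set → true
  NOT org on allow-list: yes → false
  country ∈ {BR, IN, JP, US}: AU is not in the set → false
  last request latency < 1692 ms: 1819 < 1692 is false
  app build number between 502 and 980: 465 in [502, 980] is false
  rollout bucket = 94: 48 == 94 is false
  NOT user opted into beta: no → true
  global kill-switch active: yes → true
  NOT global kill-switch active: yes → false
  NOT internal user: yes → false
  plan = enterprise: pro == enterprise is false
  account age < 3205 days: 4831 < 3205 is false
  A/B group ∈ {B, C, control}: C is in the set → true
  client = ios: web == ios is false
  account age ≥ 85 days: 4831 ≥ 85 is true
  account age = 1215 days: 4831 == 1215 is false
  org on allow-list: yes → true
  account age = 1788 days: 4831 == 1788 is false
  A/B group = C: C == C is true
Combine:
[1] true OR false OR false = true
[2.1] NOT false = true
[2] true OR false OR false = true
[3.1] NOT true = false
[3.3] NOT false = true
[3] false OR true OR true = true
[4.1] NOT false = true
[4.3] NOT false = true
[4] true OR false OR true = true
[5.2] NOT false = true
[5] true OR true OR true = true
[6.2] NOT true = false
[6.3] NOT true = false
[6] false OR false OR false = false
[7] false OR true OR false = true
[8.2] NOT false = true
[8.3] NOT true = false
[8] false OR true OR false = true
[root] true AND true AND true AND true AND true AND false AND true AND true = false
Overall: false → disabled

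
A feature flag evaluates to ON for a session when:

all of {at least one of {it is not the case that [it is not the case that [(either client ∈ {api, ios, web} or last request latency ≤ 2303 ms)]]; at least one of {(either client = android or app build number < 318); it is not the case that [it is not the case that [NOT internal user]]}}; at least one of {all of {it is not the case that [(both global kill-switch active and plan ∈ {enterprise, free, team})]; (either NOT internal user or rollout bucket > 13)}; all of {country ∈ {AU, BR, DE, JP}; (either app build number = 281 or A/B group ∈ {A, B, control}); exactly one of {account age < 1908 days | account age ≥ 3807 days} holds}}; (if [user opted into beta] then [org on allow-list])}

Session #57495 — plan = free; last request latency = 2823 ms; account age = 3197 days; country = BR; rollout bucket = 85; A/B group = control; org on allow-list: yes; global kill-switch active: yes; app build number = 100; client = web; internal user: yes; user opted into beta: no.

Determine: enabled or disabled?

Disabled

Atomic conditions:
  client ∈ {api, ios, web}: web is in the set → true
  last request latency ≤ 2303 ms: 2823 ≤ 2303 is false
  client = android: web == android is false
  app build number < 318: 100 < 318 is true
  NOT internal user: yes → false
  global kill-switch active: yes → true
  plan ∈ {enterprise, free, team}: free is in the set → true
  rollout bucket > 13: 85 > 13 is true
  country ∈ {AU, BR, DE, JP}: BR is in the set → true
  app build number = 281: 100 == 281 is false
  A/B group ∈ {A, B, control}: control is in the set → true
  account age < 1908 days: 3197 < 1908 is false
  account age ≥ 3807 days: 3197 ≥ 3807 is false
  user opted into beta: no → false
  org on allow-list: yes → true
Combine:
[1.1.1.1] true OR false = true
[1.1.1] NOT true = false
[1.1] NOT false = true
[1.2.1] false OR true = true
[1.2.2.1] NOT false = true
[1.2.2] NOT true = false
[1.2] true OR false = true
[1] true OR true = true
[2.1.1.1] true AND true = true
[2.1.1] NOT true = false
[2.1.2] false OR true = true
[2.1] false AND true = false
[2.2.2] false OR true = true
[2.2.3] exactly-one(false, false) = false
[2.2] true AND true AND false = false
[2] false OR false = false
[3] false → true (antecedent false ⇒ implication holds) = true
[root] true AND false AND true = false
Overall: false → disabled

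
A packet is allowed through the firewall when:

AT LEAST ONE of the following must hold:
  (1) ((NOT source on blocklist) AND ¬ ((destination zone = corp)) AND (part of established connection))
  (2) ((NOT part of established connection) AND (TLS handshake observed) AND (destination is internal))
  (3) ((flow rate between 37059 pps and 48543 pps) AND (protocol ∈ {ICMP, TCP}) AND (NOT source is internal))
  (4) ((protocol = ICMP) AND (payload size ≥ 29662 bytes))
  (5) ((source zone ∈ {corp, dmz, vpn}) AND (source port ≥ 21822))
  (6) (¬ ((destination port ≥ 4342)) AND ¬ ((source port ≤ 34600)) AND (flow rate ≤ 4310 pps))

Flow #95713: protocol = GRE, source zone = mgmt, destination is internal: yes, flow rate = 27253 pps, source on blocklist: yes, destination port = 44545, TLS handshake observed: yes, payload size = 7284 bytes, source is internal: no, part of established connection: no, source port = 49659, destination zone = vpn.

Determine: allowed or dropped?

Atomic conditions:
  NOT source on blocklist: yes → false
  destination zone = corp: vpn == corp is false
  part of established connection: no → false
  NOT part of established connection: no → true
  TLS handshake observed: yes → true
  destination is internal: yes → true
  flow rate between 37059 pps and 48543 pps: 27253 in [37059, 48543] is false
  protocol ∈ {ICMP, TCP}: GRE is not in the set → false
  NOT source is internal: no → true
  protocol = ICMP: GRE == ICMP is false
  payload size ≥ 29662 bytes: 7284 ≥ 29662 is false
  source zone ∈ {corp, dmz, vpn}: mgmt is not in the set → false
  source port ≥ 21822: 49659 ≥ 21822 is true
  destination port ≥ 4342: 44545 ≥ 4342 is true
  source port ≤ 34600: 49659 ≤ 34600 is false
  flow rate ≤ 4310 pps: 27253 ≤ 4310 is false
Combine:
[1.2] NOT false = true
[1] false AND true AND false = false
[2] true AND true AND true = true
[3] false AND false AND true = false
[4] false AND false = false
[5] false AND true = false
[6.1] NOT true = false
[6.2] NOT false = true
[6] false AND true AND false = false
[root] false OR true OR false OR false OR false OR false = true
Overall: true → allowed

Allowed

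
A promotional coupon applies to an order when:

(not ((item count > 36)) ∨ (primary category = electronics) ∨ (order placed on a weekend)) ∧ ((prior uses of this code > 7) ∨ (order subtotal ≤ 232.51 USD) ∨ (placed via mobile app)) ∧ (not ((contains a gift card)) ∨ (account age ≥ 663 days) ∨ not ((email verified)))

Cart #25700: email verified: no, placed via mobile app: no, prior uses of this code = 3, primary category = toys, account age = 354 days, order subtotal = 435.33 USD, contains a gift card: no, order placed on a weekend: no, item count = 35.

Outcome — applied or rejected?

Rejected

Atomic conditions:
  item count > 36: 35 > 36 is false
  primary category = electronics: toys == electronics is false
  order placed on a weekend: no → false
  prior uses of this code > 7: 3 > 7 is false
  order subtotal ≤ 232.51 USD: 435.33 ≤ 232.51 is false
  placed via mobile app: no → false
  contains a gift card: no → false
  account age ≥ 663 days: 354 ≥ 663 is false
  email verified: no → false
Combine:
[1.1] NOT false = true
[1] true OR false OR false = true
[2] false OR false OR false = false
[3.1] NOT false = true
[3.3] NOT false = true
[3] true OR false OR true = true
[root] true AND false AND true = false
Overall: false → rejected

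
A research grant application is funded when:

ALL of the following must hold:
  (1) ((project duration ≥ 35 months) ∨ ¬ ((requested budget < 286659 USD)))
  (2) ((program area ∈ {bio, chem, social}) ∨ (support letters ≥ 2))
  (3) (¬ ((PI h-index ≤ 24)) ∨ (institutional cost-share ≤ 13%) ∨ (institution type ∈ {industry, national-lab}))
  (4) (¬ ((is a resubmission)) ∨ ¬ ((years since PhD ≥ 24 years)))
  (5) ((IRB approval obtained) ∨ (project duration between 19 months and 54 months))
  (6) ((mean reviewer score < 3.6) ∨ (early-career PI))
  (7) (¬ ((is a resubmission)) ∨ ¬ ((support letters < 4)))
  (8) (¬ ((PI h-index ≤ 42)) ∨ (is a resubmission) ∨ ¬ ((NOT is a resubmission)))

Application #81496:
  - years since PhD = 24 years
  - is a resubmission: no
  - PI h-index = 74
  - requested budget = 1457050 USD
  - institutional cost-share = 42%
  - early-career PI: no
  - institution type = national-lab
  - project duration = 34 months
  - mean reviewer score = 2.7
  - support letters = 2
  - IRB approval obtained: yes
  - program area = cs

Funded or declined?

Atomic conditions:
  project duration ≥ 35 months: 34 ≥ 35 is false
  requested budget < 286659 USD: 1457050 < 286659 is false
  program area ∈ {bio, chem, social}: cs is not in the set → false
  support letters ≥ 2: 2 ≥ 2 is true
  PI h-index ≤ 24: 74 ≤ 24 is false
  institutional cost-share ≤ 13%: 42 ≤ 13 is false
  institution type ∈ {industry, national-lab}: national-lab is in the set → true
  is a resubmission: no → false
  years since PhD ≥ 24 years: 24 ≥ 24 is true
  IRB approval obtained: yes → true
  project duration between 19 months and 54 months: 34 in [19, 54] is true
  mean reviewer score < 3.6: 2.7 < 3.6 is true
  early-career PI: no → false
  support letters < 4: 2 < 4 is true
  PI h-index ≤ 42: 74 ≤ 42 is false
  NOT is a resubmission: no → true
Combine:
[1.2] NOT false = true
[1] false OR true = true
[2] false OR true = true
[3.1] NOT false = true
[3] true OR false OR true = true
[4.1] NOT false = true
[4.2] NOT true = false
[4] true OR false = true
[5] true OR true = true
[6] true OR false = true
[7.1] NOT false = true
[7.2] NOT true = false
[7] true OR false = true
[8.1] NOT false = true
[8.3] NOT true = false
[8] true OR false OR false = true
[root] true AND true AND true AND true AND true AND true AND true AND true = true
Overall: true → funded

Funded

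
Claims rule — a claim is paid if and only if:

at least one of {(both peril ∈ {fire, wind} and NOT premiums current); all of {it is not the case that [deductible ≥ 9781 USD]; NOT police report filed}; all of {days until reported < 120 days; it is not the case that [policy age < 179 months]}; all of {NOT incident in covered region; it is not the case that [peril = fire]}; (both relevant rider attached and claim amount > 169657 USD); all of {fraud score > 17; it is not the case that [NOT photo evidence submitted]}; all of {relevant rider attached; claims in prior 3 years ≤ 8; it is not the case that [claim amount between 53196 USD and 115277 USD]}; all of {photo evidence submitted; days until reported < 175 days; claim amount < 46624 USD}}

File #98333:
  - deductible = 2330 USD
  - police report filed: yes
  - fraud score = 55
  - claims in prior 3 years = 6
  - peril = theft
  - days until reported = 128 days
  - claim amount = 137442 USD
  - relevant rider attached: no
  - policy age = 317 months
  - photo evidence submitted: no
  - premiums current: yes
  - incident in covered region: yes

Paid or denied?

Atomic conditions:
  peril ∈ {fire, wind}: theft is not in the set → false
  NOT premiums current: yes → false
  deductible ≥ 9781 USD: 2330 ≥ 9781 is false
  NOT police report filed: yes → false
  days until reported < 120 days: 128 < 120 is false
  policy age < 179 months: 317 < 179 is false
  NOT incident in covered region: yes → false
  peril = fire: theft == fire is false
  relevant rider attached: no → false
  claim amount > 169657 USD: 137442 > 169657 is false
  fraud score > 17: 55 > 17 is true
  NOT photo evidence submitted: no → true
  claims in prior 3 years ≤ 8: 6 ≤ 8 is true
  claim amount between 53196 USD and 115277 USD: 137442 in [53196, 115277] is false
  photo evidence submitted: no → false
  days until reported < 175 days: 128 < 175 is true
  claim amount < 46624 USD: 137442 < 46624 is false
Combine:
[1] false AND false = false
[2.1] NOT false = true
[2] true AND false = false
[3.2] NOT false = true
[3] false AND true = false
[4.2] NOT false = true
[4] false AND true = false
[5] false AND false = false
[6.2] NOT true = false
[6] true AND false = false
[7.3] NOT false = true
[7] false AND true AND true = false
[8] false AND true AND false = false
[root] false OR false OR false OR false OR false OR false OR false OR false = false
Overall: false → denied

Denied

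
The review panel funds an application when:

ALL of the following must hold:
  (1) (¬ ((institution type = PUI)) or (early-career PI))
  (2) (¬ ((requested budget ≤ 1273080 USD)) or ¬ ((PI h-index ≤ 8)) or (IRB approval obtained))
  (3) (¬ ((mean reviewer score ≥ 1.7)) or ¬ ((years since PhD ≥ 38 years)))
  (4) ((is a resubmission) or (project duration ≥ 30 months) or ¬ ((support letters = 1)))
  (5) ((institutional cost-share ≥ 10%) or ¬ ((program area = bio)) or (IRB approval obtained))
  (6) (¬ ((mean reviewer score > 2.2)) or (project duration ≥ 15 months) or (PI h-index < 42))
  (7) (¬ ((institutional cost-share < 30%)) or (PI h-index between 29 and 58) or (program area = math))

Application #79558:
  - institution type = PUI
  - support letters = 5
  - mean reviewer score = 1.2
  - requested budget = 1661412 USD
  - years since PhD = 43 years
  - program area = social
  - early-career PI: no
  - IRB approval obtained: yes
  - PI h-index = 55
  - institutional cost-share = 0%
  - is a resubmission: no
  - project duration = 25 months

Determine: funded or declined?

Atomic conditions:
  institution type = PUI: PUI == PUI is true
  early-career PI: no → false
  requested budget ≤ 1273080 USD: 1661412 ≤ 1273080 is false
  PI h-index ≤ 8: 55 ≤ 8 is false
  IRB approval obtained: yes → true
  mean reviewer score ≥ 1.7: 1.2 ≥ 1.7 is false
  years since PhD ≥ 38 years: 43 ≥ 38 is true
  is a resubmission: no → false
  project duration ≥ 30 months: 25 ≥ 30 is false
  support letters = 1: 5 == 1 is false
  institutional cost-share ≥ 10%: 0 ≥ 10 is false
  program area = bio: social == bio is false
  mean reviewer score > 2.2: 1.2 > 2.2 is false
  project duration ≥ 15 months: 25 ≥ 15 is true
  PI h-index < 42: 55 < 42 is false
  institutional cost-share < 30%: 0 < 30 is true
  PI h-index between 29 and 58: 55 in [29, 58] is true
  program area = math: social == math is false
Combine:
[1.1] NOT true = false
[1] false OR false = false
[2.1] NOT false = true
[2.2] NOT false = true
[2] true OR true OR true = true
[3.1] NOT false = true
[3.2] NOT true = false
[3] true OR false = true
[4.3] NOT false = true
[4] false OR false OR true = true
[5.2] NOT false = true
[5] false OR true OR true = true
[6.1] NOT false = true
[6] true OR true OR false = true
[7.1] NOT true = false
[7] false OR true OR false = true
[root] false AND true AND true AND true AND true AND true AND true = false
Overall: false → declined

Declined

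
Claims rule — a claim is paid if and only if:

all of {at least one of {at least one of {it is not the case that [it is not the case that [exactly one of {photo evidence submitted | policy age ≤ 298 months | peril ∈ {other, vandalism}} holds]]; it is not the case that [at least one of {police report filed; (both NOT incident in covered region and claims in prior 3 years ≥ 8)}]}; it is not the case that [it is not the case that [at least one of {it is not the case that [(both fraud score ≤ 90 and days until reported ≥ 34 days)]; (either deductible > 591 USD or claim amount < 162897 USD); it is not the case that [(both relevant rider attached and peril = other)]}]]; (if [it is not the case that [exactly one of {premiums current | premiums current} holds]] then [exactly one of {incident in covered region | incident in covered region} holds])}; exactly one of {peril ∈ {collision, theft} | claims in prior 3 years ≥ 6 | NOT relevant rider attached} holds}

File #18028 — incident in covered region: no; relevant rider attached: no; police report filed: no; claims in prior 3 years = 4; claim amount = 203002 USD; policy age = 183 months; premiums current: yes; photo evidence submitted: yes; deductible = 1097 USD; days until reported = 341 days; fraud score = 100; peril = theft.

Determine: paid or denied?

Atomic conditions:
  photo evidence submitted: yes → true
  policy age ≤ 298 months: 183 ≤ 298 is true
  peril ∈ {other, vandalism}: theft is not in the set → false
  police report filed: no → false
  NOT incident in covered region: no → true
  claims in prior 3 years ≥ 8: 4 ≥ 8 is false
  fraud score ≤ 90: 100 ≤ 90 is false
  days until reported ≥ 34 days: 341 ≥ 34 is true
  deductible > 591 USD: 1097 > 591 is true
  claim amount < 162897 USD: 203002 < 162897 is false
  relevant rider attached: no → false
  peril = other: theft == other is false
  premiums current: yes → true
  incident in covered region: no → false
  peril ∈ {collision, theft}: theft is in the set → true
  claims in prior 3 years ≥ 6: 4 ≥ 6 is false
  NOT relevant rider attached: no → true
Combine:
[1.1.1.1.1] exactly-one(true, true, false) = false
[1.1.1.1] NOT false = true
[1.1.1] NOT true = false
[1.1.2.1.2] true AND false = false
[1.1.2.1] false OR false = false
[1.1.2] NOT false = true
[1.1] false OR true = true
[1.2.1.1.1.1] false AND true = false
[1.2.1.1.1] NOT false = true
[1.2.1.1.2] true OR false = true
[1.2.1.1.3.1] false AND false = false
[1.2.1.1.3] NOT false = true
[1.2.1.1] true OR true OR true = true
[1.2.1] NOT true = false
[1.2] NOT false = true
[1.3.1.1] exactly-one(true, true) = false
[1.3.1] NOT false = true
[1.3.2] exactly-one(false, false) = false
[1.3] true → false = false
[1] true OR true OR false = true
[2] exactly-one(true, false, true) = false
[root] true AND false = false
Overall: false → denied

Denied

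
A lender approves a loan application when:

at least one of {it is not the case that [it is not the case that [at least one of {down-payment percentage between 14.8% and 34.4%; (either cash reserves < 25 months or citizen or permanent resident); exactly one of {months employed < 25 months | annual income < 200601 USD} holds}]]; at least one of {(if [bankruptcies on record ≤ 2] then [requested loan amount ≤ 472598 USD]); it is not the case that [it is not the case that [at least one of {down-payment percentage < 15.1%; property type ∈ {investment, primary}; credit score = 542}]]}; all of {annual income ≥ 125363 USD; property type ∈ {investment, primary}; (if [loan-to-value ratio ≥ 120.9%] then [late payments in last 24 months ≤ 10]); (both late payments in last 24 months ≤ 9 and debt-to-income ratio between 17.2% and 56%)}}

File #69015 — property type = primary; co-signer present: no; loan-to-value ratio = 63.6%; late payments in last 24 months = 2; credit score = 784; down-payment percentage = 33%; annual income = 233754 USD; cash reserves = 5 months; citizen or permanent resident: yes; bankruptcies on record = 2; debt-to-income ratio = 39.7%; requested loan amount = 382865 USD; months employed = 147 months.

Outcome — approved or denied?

Atomic conditions:
  down-payment percentage between 14.8% and 34.4%: 33 in [14.8, 34.4] is true
  cash reserves < 25 months: 5 < 25 is true
  citizen or permanent resident: yes → true
  months employed < 25 months: 147 < 25 is false
  annual income < 200601 USD: 233754 < 200601 is false
  bankruptcies on record ≤ 2: 2 ≤ 2 is true
  requested loan amount ≤ 472598 USD: 382865 ≤ 472598 is true
  down-payment percentage < 15.1%: 33 < 15.1 is false
  property type ∈ {investment, primary}: primary is in the set → true
  credit score = 542: 784 == 542 is false
  annual income ≥ 125363 USD: 233754 ≥ 125363 is true
  loan-to-value ratio ≥ 120.9%: 63.6 ≥ 120.9 is false
  late payments in last 24 months ≤ 10: 2 ≤ 10 is true
  late payments in last 24 months ≤ 9: 2 ≤ 9 is true
  debt-to-income ratio between 17.2% and 56%: 39.7 in [17.2, 56] is true
Combine:
[1.1.1.2] true OR true = true
[1.1.1.3] exactly-one(false, false) = false
[1.1.1] true OR true OR false = true
[1.1] NOT true = false
[1] NOT false = true
[2.1] true → true = true
[2.2.1.1] false OR true OR false = true
[2.2.1] NOT true = false
[2.2] NOT false = true
[2] true OR true = true
[3.3] false → true (antecedent false ⇒ implication holds) = true
[3.4] true AND true = true
[3] true AND true AND true AND true = true
[root] true OR true OR true = true
Overall: true → approved

Approved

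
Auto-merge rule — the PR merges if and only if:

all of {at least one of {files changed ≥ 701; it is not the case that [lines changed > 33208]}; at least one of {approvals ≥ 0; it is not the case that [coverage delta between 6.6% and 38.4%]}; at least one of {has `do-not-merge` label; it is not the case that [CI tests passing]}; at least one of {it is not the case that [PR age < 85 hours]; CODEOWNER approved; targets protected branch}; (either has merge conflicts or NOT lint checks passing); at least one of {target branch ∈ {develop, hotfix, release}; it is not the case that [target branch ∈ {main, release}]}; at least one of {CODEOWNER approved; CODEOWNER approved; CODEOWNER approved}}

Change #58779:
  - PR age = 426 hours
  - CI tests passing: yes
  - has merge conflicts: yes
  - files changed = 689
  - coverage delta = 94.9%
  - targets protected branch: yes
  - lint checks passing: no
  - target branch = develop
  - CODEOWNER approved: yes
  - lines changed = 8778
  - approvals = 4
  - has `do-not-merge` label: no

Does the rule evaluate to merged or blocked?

Atomic conditions:
  files changed ≥ 701: 689 ≥ 701 is false
  lines changed > 33208: 8778 > 33208 is false
  approvals ≥ 0: 4 ≥ 0 is true
  coverage delta between 6.6% and 38.4%: 94.9 in [6.6, 38.4] is false
  has `do-not-merge` label: no → false
  CI tests passing: yes → true
  PR age < 85 hours: 426 < 85 is false
  CODEOWNER approved: yes → true
  targets protected branch: yes → true
  has merge conflicts: yes → true
  NOT lint checks passing: no → true
  target branch ∈ {develop, hotfix, release}: develop is in the set → true
  target branch ∈ {main, release}: develop is not in the set → false
Combine:
[1.2] NOT false = true
[1] false OR true = true
[2.2] NOT false = true
[2] true OR true = true
[3.2] NOT true = false
[3] false OR false = false
[4.1] NOT false = true
[4] true OR true OR true = true
[5] true OR true = true
[6.2] NOT false = true
[6] true OR true = true
[7] true OR true OR true = true
[root] true AND true AND false AND true AND true AND true AND true = false
Overall: false → blocked

Blocked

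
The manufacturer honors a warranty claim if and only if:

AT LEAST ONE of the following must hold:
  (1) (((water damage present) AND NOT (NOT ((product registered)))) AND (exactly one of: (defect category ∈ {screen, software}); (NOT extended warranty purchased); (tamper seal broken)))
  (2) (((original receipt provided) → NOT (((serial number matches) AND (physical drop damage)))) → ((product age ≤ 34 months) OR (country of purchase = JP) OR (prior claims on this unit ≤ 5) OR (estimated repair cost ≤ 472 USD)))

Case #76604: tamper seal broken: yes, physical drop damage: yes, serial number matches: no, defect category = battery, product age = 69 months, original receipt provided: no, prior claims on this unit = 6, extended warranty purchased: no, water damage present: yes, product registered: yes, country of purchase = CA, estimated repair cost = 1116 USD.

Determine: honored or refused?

Refused

Atomic conditions:
  water damage present: yes → true
  product registered: yes → true
  defect category ∈ {screen, software}: battery is not in the set → false
  NOT extended warranty purchased: no → true
  tamper seal broken: yes → true
  original receipt provided: no → false
  serial number matches: no → false
  physical drop damage: yes → true
  product age ≤ 34 months: 69 ≤ 34 is false
  country of purchase = JP: CA == JP is false
  prior claims on this unit ≤ 5: 6 ≤ 5 is false
  estimated repair cost ≤ 472 USD: 1116 ≤ 472 is false
Combine:
[1.1.2.1] NOT true = false
[1.1.2] NOT false = true
[1.1] true AND true = true
[1.2] exactly-one(false, true, true) = false
[1] true AND false = false
[2.1.2.1] false AND true = false
[2.1.2] NOT false = true
[2.1] false → true (antecedent false ⇒ implication holds) = true
[2.2] false OR false OR false OR false = false
[2] true → false = false
[root] false OR false = false
Overall: false → refused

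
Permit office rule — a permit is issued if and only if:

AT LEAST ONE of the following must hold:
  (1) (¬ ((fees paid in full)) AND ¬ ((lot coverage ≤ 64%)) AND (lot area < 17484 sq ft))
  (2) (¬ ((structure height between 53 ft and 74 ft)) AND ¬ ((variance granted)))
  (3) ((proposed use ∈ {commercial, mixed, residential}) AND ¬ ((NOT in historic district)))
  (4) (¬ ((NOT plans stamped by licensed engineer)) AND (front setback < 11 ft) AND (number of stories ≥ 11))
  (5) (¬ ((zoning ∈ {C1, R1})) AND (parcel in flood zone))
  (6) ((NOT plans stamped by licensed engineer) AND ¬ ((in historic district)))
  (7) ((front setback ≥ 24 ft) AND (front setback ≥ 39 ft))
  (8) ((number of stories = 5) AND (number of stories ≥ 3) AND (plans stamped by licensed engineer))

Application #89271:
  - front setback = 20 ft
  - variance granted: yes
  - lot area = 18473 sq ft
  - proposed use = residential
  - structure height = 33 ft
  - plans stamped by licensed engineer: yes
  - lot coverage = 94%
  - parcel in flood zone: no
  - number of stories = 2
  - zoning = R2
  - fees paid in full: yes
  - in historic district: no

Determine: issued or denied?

Denied

Atomic conditions:
  fees paid in full: yes → true
  lot coverage ≤ 64%: 94 ≤ 64 is false
  lot area < 17484 sq ft: 18473 < 17484 is false
  structure height between 53 ft and 74 ft: 33 in [53, 74] is false
  variance granted: yes → true
  proposed use ∈ {commercial, mixed, residential}: residential is in the set → true
  NOT in historic district: no → true
  NOT plans stamped by licensed engineer: yes → false
  front setback < 11 ft: 20 < 11 is false
  number of stories ≥ 11: 2 ≥ 11 is false
  zoning ∈ {C1, R1}: R2 is not in the set → false
  parcel in flood zone: no → false
  in historic district: no → false
  front setback ≥ 24 ft: 20 ≥ 24 is false
  front setback ≥ 39 ft: 20 ≥ 39 is false
  number of stories = 5: 2 == 5 is false
  number of stories ≥ 3: 2 ≥ 3 is false
  plans stamped by licensed engineer: yes → true
Combine:
[1.1] NOT true = false
[1.2] NOT false = true
[1] false AND true AND false = false
[2.1] NOT false = true
[2.2] NOT true = false
[2] true AND false = false
[3.2] NOT true = false
[3] true AND false = false
[4.1] NOT false = true
[4] true AND false AND false = false
[5.1] NOT false = true
[5] true AND false = false
[6.2] NOT false = true
[6] false AND true = false
[7] false AND false = false
[8] false AND false AND true = false
[root] false OR false OR false OR false OR false OR false OR false OR false = false
Overall: false → denied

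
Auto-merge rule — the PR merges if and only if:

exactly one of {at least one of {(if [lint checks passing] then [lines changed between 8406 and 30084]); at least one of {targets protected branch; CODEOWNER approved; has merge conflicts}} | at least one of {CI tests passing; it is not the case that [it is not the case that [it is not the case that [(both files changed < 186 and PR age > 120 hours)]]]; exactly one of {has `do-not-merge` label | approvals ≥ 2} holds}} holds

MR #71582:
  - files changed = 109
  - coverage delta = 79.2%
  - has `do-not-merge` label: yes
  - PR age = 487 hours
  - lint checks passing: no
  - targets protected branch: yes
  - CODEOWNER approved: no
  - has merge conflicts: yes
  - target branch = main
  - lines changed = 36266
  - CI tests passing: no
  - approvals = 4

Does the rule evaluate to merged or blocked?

Atomic conditions:
  lint checks passing: no → false
  lines changed between 8406 and 30084: 36266 in [8406, 30084] is false
  targets protected branch: yes → true
  CODEOWNER approved: no → false
  has merge conflicts: yes → true
  CI tests passing: no → false
  files changed < 186: 109 < 186 is true
  PR age > 120 hours: 487 > 120 is true
  has `do-not-merge` label: yes → true
  approvals ≥ 2: 4 ≥ 2 is true
Combine:
[1.1] false → false (antecedent false ⇒ implication holds) = true
[1.2] true OR false OR true = true
[1] true OR true = true
[2.2.1.1.1] true AND true = true
[2.2.1.1] NOT true = false
[2.2.1] NOT false = true
[2.2] NOT true = false
[2.3] exactly-one(true, true) = false
[2] false OR false OR false = false
[root] exactly-one(true, false) = true
Overall: true → merged

Merged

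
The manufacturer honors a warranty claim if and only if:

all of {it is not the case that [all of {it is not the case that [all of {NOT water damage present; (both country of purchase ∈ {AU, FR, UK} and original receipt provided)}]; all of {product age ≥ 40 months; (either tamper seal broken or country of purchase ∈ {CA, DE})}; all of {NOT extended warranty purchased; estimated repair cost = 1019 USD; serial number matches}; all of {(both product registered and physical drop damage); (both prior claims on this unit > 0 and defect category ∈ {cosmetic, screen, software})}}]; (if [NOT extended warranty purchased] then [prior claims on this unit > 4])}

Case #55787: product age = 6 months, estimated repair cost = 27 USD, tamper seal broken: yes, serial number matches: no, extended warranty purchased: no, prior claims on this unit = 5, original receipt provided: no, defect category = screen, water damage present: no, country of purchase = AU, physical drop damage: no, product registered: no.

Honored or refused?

Honored

Atomic conditions:
  NOT water damage present: no → true
  country of purchase ∈ {AU, FR, UK}: AU is in the set → true
  original receipt provided: no → false
  product age ≥ 40 months: 6 ≥ 40 is false
  tamper seal broken: yes → true
  country of purchase ∈ {CA, DE}: AU is not in the set → false
  NOT extended warranty purchased: no → true
  estimated repair cost = 1019 USD: 27 == 1019 is false
  serial number matches: no → false
  product registered: no → false
  physical drop damage: no → false
  prior claims on this unit > 0: 5 > 0 is true
  defect category ∈ {cosmetic, screen, software}: screen is in the set → true
  prior claims on this unit > 4: 5 > 4 is true
Combine:
[1.1.1.1.2] true AND false = false
[1.1.1.1] true AND false = false
[1.1.1] NOT false = true
[1.1.2.2] true OR false = true
[1.1.2] false AND true = false
[1.1.3] true AND false AND false = false
[1.1.4.1] false AND false = false
[1.1.4.2] true AND true = true
[1.1.4] false AND true = false
[1.1] true AND false AND false AND false = false
[1] NOT false = true
[2] true → true = true
[root] true AND true = true
Overall: true → honored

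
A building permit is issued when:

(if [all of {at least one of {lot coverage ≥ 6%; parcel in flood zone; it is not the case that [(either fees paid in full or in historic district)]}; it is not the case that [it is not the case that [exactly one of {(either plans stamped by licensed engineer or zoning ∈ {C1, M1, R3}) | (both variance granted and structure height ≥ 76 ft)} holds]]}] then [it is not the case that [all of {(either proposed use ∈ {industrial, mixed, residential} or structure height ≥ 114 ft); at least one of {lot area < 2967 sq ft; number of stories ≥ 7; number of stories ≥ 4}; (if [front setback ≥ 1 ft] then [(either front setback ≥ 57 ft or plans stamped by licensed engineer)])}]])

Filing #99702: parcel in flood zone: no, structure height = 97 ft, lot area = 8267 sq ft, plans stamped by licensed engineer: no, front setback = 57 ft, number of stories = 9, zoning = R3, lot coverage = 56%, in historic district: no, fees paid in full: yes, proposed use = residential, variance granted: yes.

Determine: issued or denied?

Issued

Atomic conditions:
  lot coverage ≥ 6%: 56 ≥ 6 is true
  parcel in flood zone: no → false
  fees paid in full: yes → true
  in historic district: no → false
  plans stamped by licensed engineer: no → false
  zoning ∈ {C1, M1, R3}: R3 is in the set → true
  variance granted: yes → true
  structure height ≥ 76 ft: 97 ≥ 76 is true
  proposed use ∈ {industrial, mixed, residential}: residential is in the set → true
  structure height ≥ 114 ft: 97 ≥ 114 is false
  lot area < 2967 sq ft: 8267 < 2967 is false
  number of stories ≥ 7: 9 ≥ 7 is true
  number of stories ≥ 4: 9 ≥ 4 is true
  front setback ≥ 1 ft: 57 ≥ 1 is true
  front setback ≥ 57 ft: 57 ≥ 57 is true
Combine:
[1.1.3.1] true OR false = true
[1.1.3] NOT true = false
[1.1] true OR false OR false = true
[1.2.1.1.1] false OR true = true
[1.2.1.1.2] true AND true = true
[1.2.1.1] exactly-one(true, true) = false
[1.2.1] NOT false = true
[1.2] NOT true = false
[1] true AND false = false
[2.1.1] true OR false = true
[2.1.2] false OR true OR true = true
[2.1.3.2] true OR false = true
[2.1.3] true → true = true
[2.1] true AND true AND true = true
[2] NOT true = false
[root] false → false (antecedent false ⇒ implication holds) = true
Overall: true → issued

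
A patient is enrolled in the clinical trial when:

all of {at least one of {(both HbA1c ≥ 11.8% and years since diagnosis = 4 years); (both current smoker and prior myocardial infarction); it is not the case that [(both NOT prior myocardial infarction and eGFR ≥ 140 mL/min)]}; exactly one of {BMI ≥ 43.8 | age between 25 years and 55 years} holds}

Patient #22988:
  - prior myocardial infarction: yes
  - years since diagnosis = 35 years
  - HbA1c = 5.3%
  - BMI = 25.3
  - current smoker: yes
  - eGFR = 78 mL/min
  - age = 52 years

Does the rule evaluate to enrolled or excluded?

Atomic conditions:
  HbA1c ≥ 11.8%: 5.3 ≥ 11.8 is false
  years since diagnosis = 4 years: 35 == 4 is false
  current smoker: yes → true
  prior myocardial infarction: yes → true
  NOT prior myocardial infarction: yes → false
  eGFR ≥ 140 mL/min: 78 ≥ 140 is false
  BMI ≥ 43.8: 25.3 ≥ 43.8 is false
  age between 25 years and 55 years: 52 in [25, 55] is true
Combine:
[1.1] false AND false = false
[1.2] true AND true = true
[1.3.1] false AND false = false
[1.3] NOT false = true
[1] false OR true OR true = true
[2] exactly-one(false, true) = true
[root] true AND true = true
Overall: true → enrolled

Enrolled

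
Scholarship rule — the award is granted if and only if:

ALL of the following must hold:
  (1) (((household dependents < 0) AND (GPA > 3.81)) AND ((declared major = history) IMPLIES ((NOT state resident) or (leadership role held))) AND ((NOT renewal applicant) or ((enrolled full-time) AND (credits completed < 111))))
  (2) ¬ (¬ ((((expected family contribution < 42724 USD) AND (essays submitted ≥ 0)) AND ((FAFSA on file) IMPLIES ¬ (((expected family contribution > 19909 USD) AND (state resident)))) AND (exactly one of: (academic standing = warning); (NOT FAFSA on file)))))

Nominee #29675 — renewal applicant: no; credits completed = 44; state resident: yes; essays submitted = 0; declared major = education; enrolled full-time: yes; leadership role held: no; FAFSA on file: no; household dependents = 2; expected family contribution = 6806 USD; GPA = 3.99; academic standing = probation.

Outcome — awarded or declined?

Declined

Atomic conditions:
  household dependents < 0: 2 < 0 is false
  GPA > 3.81: 3.99 > 3.81 is true
  declared major = history: education == history is false
  NOT state resident: yes → false
  leadership role held: no → false
  NOT renewal applicant: no → true
  enrolled full-time: yes → true
  credits completed < 111: 44 < 111 is true
  expected family contribution < 42724 USD: 6806 < 42724 is true
  essays submitted ≥ 0: 0 ≥ 0 is true
  FAFSA on file: no → false
  expected family contribution > 19909 USD: 6806 > 19909 is false
  state resident: yes → true
  academic standing = warning: probation == warning is false
  NOT FAFSA on file: no → true
Combine:
[1.1] false AND true = false
[1.2.2] false OR false = false
[1.2] false → false (antecedent false ⇒ implication holds) = true
[1.3.2] true AND true = true
[1.3] true OR true = true
[1] false AND true AND true = false
[2.1.1.1] true AND true = true
[2.1.1.2.2.1] false AND true = false
[2.1.1.2.2] NOT false = true
[2.1.1.2] false → true (antecedent false ⇒ implication holds) = true
[2.1.1.3] exactly-one(false, true) = true
[2.1.1] true AND true AND true = true
[2.1] NOT true = false
[2] NOT false = true
[root] false AND true = false
Overall: false → declined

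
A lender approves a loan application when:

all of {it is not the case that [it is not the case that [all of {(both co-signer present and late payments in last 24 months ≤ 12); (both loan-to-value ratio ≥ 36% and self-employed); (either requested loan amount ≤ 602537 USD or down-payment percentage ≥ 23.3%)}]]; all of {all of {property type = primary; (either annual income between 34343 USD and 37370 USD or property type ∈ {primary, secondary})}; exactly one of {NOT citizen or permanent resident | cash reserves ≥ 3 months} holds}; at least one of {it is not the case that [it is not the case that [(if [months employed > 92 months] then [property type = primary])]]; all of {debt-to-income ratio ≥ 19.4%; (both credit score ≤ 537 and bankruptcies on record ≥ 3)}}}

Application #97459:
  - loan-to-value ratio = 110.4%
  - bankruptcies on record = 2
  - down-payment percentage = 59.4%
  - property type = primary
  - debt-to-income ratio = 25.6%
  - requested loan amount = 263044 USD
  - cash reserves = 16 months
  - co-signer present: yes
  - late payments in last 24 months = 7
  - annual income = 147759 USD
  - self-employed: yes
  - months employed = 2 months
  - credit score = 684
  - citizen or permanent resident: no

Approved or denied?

Atomic conditions:
  co-signer present: yes → true
  late payments in last 24 months ≤ 12: 7 ≤ 12 is true
  loan-to-value ratio ≥ 36%: 110.4 ≥ 36 is true
  self-employed: yes → true
  requested loan amount ≤ 602537 USD: 263044 ≤ 602537 is true
  down-payment percentage ≥ 23.3%: 59.4 ≥ 23.3 is true
  property type = primary: primary == primary is true
  annual income between 34343 USD and 37370 USD: 147759 in [34343, 37370] is false
  property type ∈ {primary, secondary}: primary is in the set → true
  NOT citizen or permanent resident: no → true
  cash reserves ≥ 3 months: 16 ≥ 3 is true
  months employed > 92 months: 2 > 92 is false
  debt-to-income ratio ≥ 19.4%: 25.6 ≥ 19.4 is true
  credit score ≤ 537: 684 ≤ 537 is false
  bankruptcies on record ≥ 3: 2 ≥ 3 is false
Combine:
[1.1.1.1] true AND true = true
[1.1.1.2] true AND true = true
[1.1.1.3] true OR true = true
[1.1.1] true AND true AND true = true
[1.1] NOT true = false
[1] NOT false = true
[2.1.2] false OR true = true
[2.1] true AND true = true
[2.2] exactly-one(true, true) = false
[2] true AND false = false
[3.1.1.1] false → true (antecedent false ⇒ implication holds) = true
[3.1.1] NOT true = false
[3.1] NOT false = true
[3.2.2] false AND false = false
[3.2] true AND false = false
[3] true OR false = true
[root] true AND false AND true = false
Overall: false → denied

Denied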